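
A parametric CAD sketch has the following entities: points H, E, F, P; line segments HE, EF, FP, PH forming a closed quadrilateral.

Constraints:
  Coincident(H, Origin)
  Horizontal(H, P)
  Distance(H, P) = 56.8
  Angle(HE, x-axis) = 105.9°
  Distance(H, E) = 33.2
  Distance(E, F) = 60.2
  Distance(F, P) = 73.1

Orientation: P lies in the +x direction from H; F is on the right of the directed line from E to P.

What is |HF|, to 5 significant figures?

30.181

H is at the origin; H and P share the same y with |HP| = 56.8 and P in +x, so P = (56.8, 0). HE runs at 105.9° with |HE| = 33.2, so E = (-9.0954, 31.930). F is determined by |EF| = 60.2 and |FP| = 73.1 together: it lies at the intersection of circle(E, 60.2) and circle(P, 73.1). With |EP| = 73.224, the foot of the radical line on EP is 24.870 from E and the perpendicular offset is √(60.2² − 24.870²) = 54.823. Taking the right-of-EP solution: F = (-10.620, -28.251).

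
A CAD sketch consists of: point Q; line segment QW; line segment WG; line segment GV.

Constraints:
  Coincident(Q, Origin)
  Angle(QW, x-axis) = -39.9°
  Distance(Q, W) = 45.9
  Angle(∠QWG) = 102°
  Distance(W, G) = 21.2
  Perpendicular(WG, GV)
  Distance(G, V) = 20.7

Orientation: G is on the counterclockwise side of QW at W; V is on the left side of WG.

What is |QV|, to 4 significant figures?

39.12

Q is at the origin; QW runs at -39.9° with length 45.9, so W = 45.9·(cos -39.9°, sin -39.9°) = (35.21, -29.44). ∠QWG = 102.0°, so WG runs at -39.9° + (180° − 102.0°) = 38.10° from the x-axis; with |WG| = 21.2, G = W + 21.2·(cos 38.10°, sin 38.10°) = (51.90, -16.36). The perpendicularity gives GV at right angles to WG; with |GV| = 20.7 on the left of WG, V = G + 20.7·(-0.6170, 0.7869) = (39.12, -0.07182). Then |QV| = |V − Q| = 39.12.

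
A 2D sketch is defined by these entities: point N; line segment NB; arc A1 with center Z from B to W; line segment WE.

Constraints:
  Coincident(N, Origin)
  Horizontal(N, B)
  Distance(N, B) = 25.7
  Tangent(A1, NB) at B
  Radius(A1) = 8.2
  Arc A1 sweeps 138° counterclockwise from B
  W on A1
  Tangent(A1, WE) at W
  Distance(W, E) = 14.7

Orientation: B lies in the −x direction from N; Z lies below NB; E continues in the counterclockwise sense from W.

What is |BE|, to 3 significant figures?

24.7

N is at the origin; NB is horizontal with |NB| = 25.7 and B on the −x side, so B = (-25.7, 0.00). A1 meets NB tangentially, so ZB is at right angles to NB, so Z = B + (0, -8.2) = (-25.7, -8.20). On A1, B sits at bearing 90° from Z; a 138° counterclockwise sweep puts W at bearing 228°, so W = Z + 8.2·(cos 228°, sin 228°) = (-31.2, -14.3). Tangency of A1 to WE means the radius ZW is perpendicular to WE, so WE runs along (−sin 228°, cos 228°); with |WE| = 14.7, E = (-20.3, -24.1). Then |BE| = |E − B| = 24.7.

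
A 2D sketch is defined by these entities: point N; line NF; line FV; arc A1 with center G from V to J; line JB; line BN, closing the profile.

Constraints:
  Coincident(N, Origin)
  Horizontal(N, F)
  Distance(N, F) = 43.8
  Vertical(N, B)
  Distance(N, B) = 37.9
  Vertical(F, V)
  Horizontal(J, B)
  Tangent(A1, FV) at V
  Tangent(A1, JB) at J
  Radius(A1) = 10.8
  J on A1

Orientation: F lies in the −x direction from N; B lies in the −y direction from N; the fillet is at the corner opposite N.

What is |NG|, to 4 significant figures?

42.70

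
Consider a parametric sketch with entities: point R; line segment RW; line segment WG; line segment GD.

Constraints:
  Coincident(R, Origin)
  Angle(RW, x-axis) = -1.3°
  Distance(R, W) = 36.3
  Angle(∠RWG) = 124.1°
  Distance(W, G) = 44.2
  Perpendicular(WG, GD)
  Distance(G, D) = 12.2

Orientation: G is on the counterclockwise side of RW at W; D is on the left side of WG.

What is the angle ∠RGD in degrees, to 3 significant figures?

65.0°

R is at the origin; RW runs at -1.3° with length 36.3, so W = 36.3·(cos -1.3°, sin -1.3°) = (36.3, -0.824). ∠RWG = 124.1°, so WG runs at -1.3° + (180° − 124.1°) = 54.6° from the x-axis; with |WG| = 44.2, G = W + 44.2·(cos 54.6°, sin 54.6°) = (61.9, 35.2). WG ⟂ GD; with |GD| = 12.2 on the left of WG, D = G + 12.2·(-0.815, 0.579) = (52.0, 42.3). Then cos ∠RGD = GR·GD / (|GR||GD|), giving 65.0°.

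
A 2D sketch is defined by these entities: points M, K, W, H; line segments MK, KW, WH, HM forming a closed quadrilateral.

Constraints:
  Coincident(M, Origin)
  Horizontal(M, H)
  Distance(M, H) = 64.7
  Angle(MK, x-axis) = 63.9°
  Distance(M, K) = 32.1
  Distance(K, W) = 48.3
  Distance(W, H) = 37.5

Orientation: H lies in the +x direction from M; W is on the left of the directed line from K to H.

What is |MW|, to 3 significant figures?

72.1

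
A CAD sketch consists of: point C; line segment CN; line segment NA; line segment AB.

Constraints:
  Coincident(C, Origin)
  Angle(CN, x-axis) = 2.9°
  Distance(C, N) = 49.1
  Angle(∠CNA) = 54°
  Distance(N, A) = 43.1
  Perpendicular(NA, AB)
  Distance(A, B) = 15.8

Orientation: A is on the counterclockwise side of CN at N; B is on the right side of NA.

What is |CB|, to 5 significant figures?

57.320

∠CNA = 54.0°, so NA runs at 2.9° + (180° − 54.0°) = 128.90° from the x-axis; with |NA| = 43.1, A = N + 43.1·(cos 128.90°, sin 128.90°) = (21.972, 36.026). NA is perpendicular to AB; with |AB| = 15.8 on the right of NA, B = A + 15.8·(0.77824, 0.62796) = (34.268, 45.948). Then |CB| = |B − C| = 57.320.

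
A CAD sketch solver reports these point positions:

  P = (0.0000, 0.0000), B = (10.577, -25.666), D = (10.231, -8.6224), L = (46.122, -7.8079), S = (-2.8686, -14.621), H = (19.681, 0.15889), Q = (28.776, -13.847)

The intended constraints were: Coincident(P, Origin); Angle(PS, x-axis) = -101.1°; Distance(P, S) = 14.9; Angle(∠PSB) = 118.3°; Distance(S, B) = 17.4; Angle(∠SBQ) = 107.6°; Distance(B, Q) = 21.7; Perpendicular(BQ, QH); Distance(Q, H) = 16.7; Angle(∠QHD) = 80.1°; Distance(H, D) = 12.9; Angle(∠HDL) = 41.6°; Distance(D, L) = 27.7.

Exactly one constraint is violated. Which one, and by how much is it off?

Distance(D, L) = 27.7 — off by 8.20.

P = (0.00, 0.00) ✓; PS at -101.1° ✓; |PS| = 14.90 ✓; ∠PSB = 118.3° ✓; |SB| = 17.40 ✓; ∠SBQ = 107.6° ✓; |BQ| = 21.70 ✓; ∠(BQ, QH) = 90.00° ✓; |QH| = 16.70 ✓; ∠QHD = 80.10° ✓; |HD| = 12.90 ✓; ∠HDL = 41.60° ✓; |DL| = 35.90 ✗.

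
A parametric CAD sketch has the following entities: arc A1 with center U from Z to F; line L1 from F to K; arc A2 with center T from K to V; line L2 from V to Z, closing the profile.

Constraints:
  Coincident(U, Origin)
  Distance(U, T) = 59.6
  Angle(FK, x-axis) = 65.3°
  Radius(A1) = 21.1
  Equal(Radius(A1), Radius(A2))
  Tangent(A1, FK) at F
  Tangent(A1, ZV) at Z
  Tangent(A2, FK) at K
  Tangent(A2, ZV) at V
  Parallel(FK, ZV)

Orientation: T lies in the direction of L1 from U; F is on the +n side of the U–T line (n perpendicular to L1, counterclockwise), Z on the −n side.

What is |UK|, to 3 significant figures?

63.2

The slot axis is L1's direction at 65.3°, so u = (cos 65.3°, sin 65.3°) = (0.418, 0.909) and n = (−sin 65.3°, cos 65.3°) = (-0.909, 0.418). U is at the origin and T lies 59.6 along u from U, so T = 59.6·u = (24.9, 54.1). Tangency of A1 to both parallel lines with radius 21.1 puts F and Z at U ± 21.1·n: F = (-19.2, 8.82), Z = (19.2, -8.82). Equal radii place K and V the same way about T: K = T + 21.1·n = (5.74, 63.0), V = T − 21.1·n = (44.1, 45.3). Then |UK| = |K − U| = 63.2.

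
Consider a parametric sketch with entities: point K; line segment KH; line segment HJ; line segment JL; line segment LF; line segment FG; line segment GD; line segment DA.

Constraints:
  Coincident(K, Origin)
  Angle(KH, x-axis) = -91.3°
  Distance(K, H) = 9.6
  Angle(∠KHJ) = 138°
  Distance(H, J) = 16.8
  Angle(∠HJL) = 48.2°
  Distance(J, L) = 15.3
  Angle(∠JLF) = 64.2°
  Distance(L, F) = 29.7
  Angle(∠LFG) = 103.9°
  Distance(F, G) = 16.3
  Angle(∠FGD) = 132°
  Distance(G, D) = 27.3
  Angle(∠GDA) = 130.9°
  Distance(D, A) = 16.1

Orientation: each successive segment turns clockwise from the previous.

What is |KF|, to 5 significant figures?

22.607

K is at the origin; KH runs at -91.3° with length 9.6, so H = (-0.21780, -9.5975). ∠KHJ = 138.0° gives HJ at -133.30° from the x-axis; with |HJ| = 16.8, J = (-11.740, -21.824). ∠HJL = 48.2° gives JL at 94.900° from the x-axis; with |JL| = 15.3, L = (-13.046, -6.5800). ∠JLF = 64.2° gives LF at -20.900° from the x-axis; with |LF| = 29.7, F = (14.699, -17.175). Then |KF| = |F − K| = 22.607.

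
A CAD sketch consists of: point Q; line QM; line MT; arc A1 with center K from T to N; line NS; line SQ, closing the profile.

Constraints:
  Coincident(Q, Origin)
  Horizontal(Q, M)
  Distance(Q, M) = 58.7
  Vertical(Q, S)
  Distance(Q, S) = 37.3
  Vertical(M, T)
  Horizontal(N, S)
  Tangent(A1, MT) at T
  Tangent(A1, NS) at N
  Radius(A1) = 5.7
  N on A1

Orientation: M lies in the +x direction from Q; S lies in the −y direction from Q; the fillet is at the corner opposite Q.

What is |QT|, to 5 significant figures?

66.665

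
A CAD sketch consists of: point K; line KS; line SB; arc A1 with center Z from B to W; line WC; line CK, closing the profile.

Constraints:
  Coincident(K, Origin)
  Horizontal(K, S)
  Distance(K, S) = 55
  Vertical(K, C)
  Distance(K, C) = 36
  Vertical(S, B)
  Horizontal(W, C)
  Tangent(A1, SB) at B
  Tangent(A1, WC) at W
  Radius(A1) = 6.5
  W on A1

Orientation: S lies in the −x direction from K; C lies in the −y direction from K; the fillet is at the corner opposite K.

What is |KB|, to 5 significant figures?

62.412

The virtual corner opposite K is at (-55.000, -36.000). The tangent condition forces ZB to be normal to SB and tangency of A1 to WC means the radius ZW is perpendicular to WC, with radius 6.5, so the center Z sits 6.5 in from both sides at Z = (-48.500, -29.500). That places the tangent points at B = (-55.000, -29.500) on SB and W = (-48.500, -36.000) on WC. Then |KB| = |B − K| = 62.412.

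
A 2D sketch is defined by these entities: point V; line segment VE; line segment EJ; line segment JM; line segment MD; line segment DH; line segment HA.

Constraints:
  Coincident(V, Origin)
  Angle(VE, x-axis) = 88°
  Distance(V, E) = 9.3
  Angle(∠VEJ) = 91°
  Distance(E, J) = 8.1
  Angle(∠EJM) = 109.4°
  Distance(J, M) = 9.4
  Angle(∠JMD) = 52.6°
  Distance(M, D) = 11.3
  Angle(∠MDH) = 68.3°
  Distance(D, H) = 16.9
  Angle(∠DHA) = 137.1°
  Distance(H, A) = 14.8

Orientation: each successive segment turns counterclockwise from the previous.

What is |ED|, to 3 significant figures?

5.40

∠EJM = 109.4° gives JM at -112° from the x-axis; with |JM| = 9.4, M = (-11.3, 1.03). ∠JMD = 52.6° gives MD at 15.0° from the x-axis; with |MD| = 11.3, D = (-0.431, 3.95). Then |ED| = |D − E| = 5.40.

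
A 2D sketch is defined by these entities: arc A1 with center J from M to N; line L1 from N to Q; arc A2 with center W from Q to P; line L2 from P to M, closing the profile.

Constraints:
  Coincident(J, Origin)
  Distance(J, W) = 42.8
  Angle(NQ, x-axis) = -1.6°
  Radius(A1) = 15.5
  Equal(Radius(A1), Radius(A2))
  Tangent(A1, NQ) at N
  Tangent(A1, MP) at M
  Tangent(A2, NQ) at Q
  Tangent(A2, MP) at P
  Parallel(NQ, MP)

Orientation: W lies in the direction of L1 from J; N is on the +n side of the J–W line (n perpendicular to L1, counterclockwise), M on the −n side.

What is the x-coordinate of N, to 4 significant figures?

0.4328

The slot axis is L1's direction at -1.6°, so u = (cos -1.6°, sin -1.6°) = (0.9996, -0.02792) and n = (−sin -1.6°, cos -1.6°) = (0.02792, 0.9996). J is at the origin and W lies 42.8 along u from J, so W = 42.8·u = (42.78, -1.195). Tangency of A1 to both parallel lines with radius 15.5 puts N and M at J ± 15.5·n: N = (0.4328, 15.49), M = (-0.4328, -15.49). So N.x = 0.4328.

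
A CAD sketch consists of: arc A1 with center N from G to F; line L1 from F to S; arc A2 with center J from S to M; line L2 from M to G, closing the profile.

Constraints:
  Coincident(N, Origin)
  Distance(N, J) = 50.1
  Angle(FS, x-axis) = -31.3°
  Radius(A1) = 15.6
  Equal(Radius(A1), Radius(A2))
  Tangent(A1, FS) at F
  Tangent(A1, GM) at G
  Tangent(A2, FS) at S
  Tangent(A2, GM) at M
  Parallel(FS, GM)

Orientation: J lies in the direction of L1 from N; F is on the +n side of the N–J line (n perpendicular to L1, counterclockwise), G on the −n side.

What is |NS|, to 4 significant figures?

52.47

Tangency of A1 to both parallel lines with radius 15.6 puts F and G at N ± 15.6·n: F = (8.104, 13.33), G = (-8.104, -13.33). Equal radii place S and M the same way about J: S = J + 15.6·n = (50.91, -12.70), M = J − 15.6·n = (34.70, -39.36). Then |NS| = |S − N| = 52.47.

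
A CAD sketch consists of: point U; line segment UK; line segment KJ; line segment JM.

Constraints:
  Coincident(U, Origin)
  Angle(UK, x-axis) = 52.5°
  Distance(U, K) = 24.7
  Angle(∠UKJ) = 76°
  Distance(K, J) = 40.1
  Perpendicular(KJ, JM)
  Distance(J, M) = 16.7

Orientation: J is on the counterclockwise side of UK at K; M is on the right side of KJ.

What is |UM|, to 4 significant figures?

53.09

U is at the origin; UK runs at 52.5° with length 24.7, so K = 24.7·(cos 52.5°, sin 52.5°) = (15.04, 19.60). ∠UKJ = 76.0°, so KJ runs at 52.5° + (180° − 76.0°) = 156.5° from the x-axis; with |KJ| = 40.1, J = K + 40.1·(cos 156.5°, sin 156.5°) = (-21.74, 35.59). KJ ⟂ JM; with |JM| = 16.7 on the right of KJ, M = J + 16.7·(0.3987, 0.9171) = (-15.08, 50.90). Then |UM| = |M − U| = 53.09.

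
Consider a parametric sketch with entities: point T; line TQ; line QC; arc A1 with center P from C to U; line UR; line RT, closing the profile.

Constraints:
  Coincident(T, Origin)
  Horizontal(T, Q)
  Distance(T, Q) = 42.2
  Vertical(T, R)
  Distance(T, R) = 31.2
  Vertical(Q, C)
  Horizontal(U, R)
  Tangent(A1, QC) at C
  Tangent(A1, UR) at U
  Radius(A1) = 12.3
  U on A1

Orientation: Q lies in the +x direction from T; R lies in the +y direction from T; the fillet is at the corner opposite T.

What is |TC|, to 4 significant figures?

46.24

T is at the origin; T and Q share the same y with |TQ| = 42.2 and Q on the +x side, so Q = (42.20, 0.000). TR is vertical with |TR| = 31.2 and R on the +y side, so R = (0.000, 31.20). The virtual corner opposite T is at (42.20, 31.20). Tangency of A1 to QC means the radius PC is perpendicular to QC and since A1 is tangent to UR there, PU ⟂ UR, with radius 12.3, so the center P sits 12.3 in from both sides at P = (29.90, 18.90). That places the tangent points at C = (42.20, 18.90) on QC and U = (29.90, 31.20) on UR. Then |TC| = |C − T| = 46.24.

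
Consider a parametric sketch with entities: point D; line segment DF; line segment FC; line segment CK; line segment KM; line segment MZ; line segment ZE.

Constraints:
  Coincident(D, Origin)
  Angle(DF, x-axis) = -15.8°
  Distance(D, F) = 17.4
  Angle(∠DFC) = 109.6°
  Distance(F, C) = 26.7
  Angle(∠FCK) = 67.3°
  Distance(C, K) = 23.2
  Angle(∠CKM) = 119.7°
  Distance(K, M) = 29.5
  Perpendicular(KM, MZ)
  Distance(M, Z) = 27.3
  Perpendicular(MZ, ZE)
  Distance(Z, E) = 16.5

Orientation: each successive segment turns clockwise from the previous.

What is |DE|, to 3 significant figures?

21.8

D is at the origin; DF runs at -15.8° with length 17.4, so F = (16.7, -4.74). ∠DFC = 109.6° gives FC at -86.2° from the x-axis; with |FC| = 26.7, C = (18.5, -31.4). ∠FCK = 67.3° gives CK at 161° from the x-axis; with |CK| = 23.2, K = (-3.44, -23.9). ∠CKM = 119.7° gives KM at 101° from the x-axis; with |KM| = 29.5, M = (-8.96, 5.11). The perpendicularity gives MZ at right angles to KM, so MZ runs at 10.8°; with |MZ| = 27.3, Z = (17.9, 10.2). MZ is perpendicular to ZE, so ZE runs at -79.2°; with |ZE| = 16.5, E = (20.9, -5.98). Then |DE| = |E − D| = 21.8.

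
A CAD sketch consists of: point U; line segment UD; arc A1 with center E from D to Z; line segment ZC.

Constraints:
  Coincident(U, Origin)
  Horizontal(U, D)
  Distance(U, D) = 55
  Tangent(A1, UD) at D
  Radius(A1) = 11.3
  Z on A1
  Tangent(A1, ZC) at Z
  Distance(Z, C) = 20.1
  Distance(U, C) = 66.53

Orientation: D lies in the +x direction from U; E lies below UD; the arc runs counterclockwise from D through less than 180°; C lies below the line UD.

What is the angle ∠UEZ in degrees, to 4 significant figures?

45.99°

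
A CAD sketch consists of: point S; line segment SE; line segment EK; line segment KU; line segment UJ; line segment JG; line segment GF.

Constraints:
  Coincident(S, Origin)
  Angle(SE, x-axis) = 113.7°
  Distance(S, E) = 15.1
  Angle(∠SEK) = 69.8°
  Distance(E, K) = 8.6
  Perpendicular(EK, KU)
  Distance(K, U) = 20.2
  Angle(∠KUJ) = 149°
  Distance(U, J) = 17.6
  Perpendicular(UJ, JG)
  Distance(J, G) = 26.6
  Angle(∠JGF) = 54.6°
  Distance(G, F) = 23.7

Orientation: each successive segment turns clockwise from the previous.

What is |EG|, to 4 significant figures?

31.74

∠KUJ = 149.0° gives UJ at -117.5° from the x-axis; with |UJ| = 17.6, J = (-4.379, -21.42). UJ is perpendicular to JG, so JG runs at 152.5°; with |JG| = 26.6, G = (-27.97, -9.140). Then |EG| = |G − E| = 31.74.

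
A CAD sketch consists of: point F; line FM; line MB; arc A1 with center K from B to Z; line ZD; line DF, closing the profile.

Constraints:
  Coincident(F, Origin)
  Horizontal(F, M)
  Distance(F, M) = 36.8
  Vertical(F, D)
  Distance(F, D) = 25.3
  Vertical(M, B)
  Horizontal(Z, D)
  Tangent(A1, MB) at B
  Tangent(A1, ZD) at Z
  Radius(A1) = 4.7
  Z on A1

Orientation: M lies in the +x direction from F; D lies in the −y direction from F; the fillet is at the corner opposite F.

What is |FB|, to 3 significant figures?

42.2

F is at the origin; FM is horizontal with |FM| = 36.8 and M on the +x side, so M = (36.8, 0.00). FD is vertical with |FD| = 25.3 and D on the −y side, so D = (0.00, -25.3). The virtual corner opposite F is at (36.8, -25.3). A1 meets MB tangentially, so KB is at right angles to MB and A1 meets ZD tangentially, so KZ is at right angles to ZD, with radius 4.7, so the center K sits 4.7 in from both sides at K = (32.1, -20.6). That places the tangent points at B = (36.8, -20.6) on MB and Z = (32.1, -25.3) on ZD. Then |FB| = |B − F| = 42.2.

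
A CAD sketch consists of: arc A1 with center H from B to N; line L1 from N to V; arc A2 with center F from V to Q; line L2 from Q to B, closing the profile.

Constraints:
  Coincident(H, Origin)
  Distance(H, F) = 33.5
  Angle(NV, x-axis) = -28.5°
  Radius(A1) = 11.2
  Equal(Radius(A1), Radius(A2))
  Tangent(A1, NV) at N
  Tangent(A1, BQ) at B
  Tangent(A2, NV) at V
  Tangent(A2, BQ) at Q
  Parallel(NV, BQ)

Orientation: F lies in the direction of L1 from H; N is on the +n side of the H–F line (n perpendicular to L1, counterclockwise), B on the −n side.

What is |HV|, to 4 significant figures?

35.32

The slot axis is L1's direction at -28.5°, so u = (cos -28.5°, sin -28.5°) = (0.8788, -0.4772) and n = (−sin -28.5°, cos -28.5°) = (0.4772, 0.8788). H is at the origin and F lies 33.5 along u from H, so F = 33.5·u = (29.44, -15.98). Tangency of A1 to both parallel lines with radius 11.2 puts N and B at H ± 11.2·n: N = (5.344, 9.843), B = (-5.344, -9.843). Equal radii place V and Q the same way about F: V = F + 11.2·n = (34.78, -6.142), Q = F − 11.2·n = (24.10, -25.83). Then |HV| = |V − H| = 35.32.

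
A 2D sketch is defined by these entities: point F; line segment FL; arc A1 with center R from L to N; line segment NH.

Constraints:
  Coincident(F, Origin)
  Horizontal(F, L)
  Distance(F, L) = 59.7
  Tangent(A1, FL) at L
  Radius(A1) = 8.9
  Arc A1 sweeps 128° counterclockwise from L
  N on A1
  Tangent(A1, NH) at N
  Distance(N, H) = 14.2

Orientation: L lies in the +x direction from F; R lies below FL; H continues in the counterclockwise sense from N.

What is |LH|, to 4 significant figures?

25.63

F is at the origin; F and L share the same y with |FL| = 59.7 and L on the +x side, so L = (59.70, 0.000). The tangent condition forces RL to be normal to FL, so R = L + (0, -8.9) = (59.70, -8.900). On A1, L sits at bearing 90° from R; a 128° counterclockwise sweep puts N at bearing 218°, so N = R + 8.9·(cos 218°, sin 218°) = (52.69, -14.38). The tangent condition forces RN to be normal to NH, so NH runs along (−sin 218°, cos 218°); with |NH| = 14.2, H = (61.43, -25.57). Then |LH| = |H − L| = 25.63.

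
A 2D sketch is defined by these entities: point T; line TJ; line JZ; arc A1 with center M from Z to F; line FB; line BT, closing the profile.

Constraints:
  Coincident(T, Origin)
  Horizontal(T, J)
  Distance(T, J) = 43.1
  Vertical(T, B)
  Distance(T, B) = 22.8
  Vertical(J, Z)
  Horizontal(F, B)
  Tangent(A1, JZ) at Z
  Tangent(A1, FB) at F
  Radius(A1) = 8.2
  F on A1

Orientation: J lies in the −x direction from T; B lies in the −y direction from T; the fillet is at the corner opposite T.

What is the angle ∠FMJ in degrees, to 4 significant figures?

150.7°

T is at the origin; TJ is horizontal with |TJ| = 43.1 and J on the −x side, so J = (-43.10, 0.000). TB is vertical with |TB| = 22.8 and B on the −y side, so B = (0.000, -22.80). The virtual corner opposite T is at (-43.10, -22.80). Since A1 is tangent to JZ there, MZ ⟂ JZ and A1 meets FB tangentially, so MF is at right angles to FB, with radius 8.2, so the center M sits 8.2 in from both sides at M = (-34.90, -14.60). That places the tangent points at Z = (-43.10, -14.60) on JZ and F = (-34.90, -22.80) on FB. Then cos ∠FMJ = MF·MJ / (|MF||MJ|), giving 150.7°.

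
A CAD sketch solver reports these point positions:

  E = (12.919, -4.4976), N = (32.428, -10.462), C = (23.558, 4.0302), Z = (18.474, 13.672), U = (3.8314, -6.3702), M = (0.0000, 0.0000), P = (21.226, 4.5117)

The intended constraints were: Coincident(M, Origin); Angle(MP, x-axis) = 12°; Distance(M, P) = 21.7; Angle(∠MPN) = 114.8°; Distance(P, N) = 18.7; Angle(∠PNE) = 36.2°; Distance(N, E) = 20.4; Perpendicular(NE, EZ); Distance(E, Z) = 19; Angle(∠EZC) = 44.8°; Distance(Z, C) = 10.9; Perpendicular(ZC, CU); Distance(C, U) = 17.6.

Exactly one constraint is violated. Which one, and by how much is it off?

Distance(C, U) = 17.6 — off by 4.70.

M = (0.00, 0.00) ✓; MP at 12.00° ✓; |MP| = 21.70 ✓; ∠MPN = 114.8° ✓; |PN| = 18.70 ✓; ∠PNE = 36.20° ✓; |NE| = 20.40 ✓; ∠(NE, EZ) = 90.00° ✓; |EZ| = 19.00 ✓; ∠EZC = 44.80° ✓; |ZC| = 10.90 ✓; ∠(ZC, CU) = 90.00° ✓; |CU| = 22.30 ✗.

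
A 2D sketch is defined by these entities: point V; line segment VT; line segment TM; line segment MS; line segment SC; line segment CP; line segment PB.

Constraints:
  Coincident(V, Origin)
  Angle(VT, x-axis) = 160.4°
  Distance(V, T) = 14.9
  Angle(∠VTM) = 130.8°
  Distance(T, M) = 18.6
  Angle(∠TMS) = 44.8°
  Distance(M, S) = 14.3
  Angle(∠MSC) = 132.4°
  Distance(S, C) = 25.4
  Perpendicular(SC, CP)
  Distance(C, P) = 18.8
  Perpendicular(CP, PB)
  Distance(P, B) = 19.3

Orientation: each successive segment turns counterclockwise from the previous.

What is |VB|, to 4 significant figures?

24.10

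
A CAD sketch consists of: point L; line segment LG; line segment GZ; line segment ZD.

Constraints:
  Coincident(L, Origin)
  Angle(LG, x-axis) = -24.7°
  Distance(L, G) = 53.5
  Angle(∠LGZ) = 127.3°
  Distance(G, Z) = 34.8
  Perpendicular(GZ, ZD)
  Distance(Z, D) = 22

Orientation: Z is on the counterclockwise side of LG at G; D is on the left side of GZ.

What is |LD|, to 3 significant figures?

70.3

∠LGZ = 127.3°, so GZ runs at -24.7° + (180° − 127.3°) = 28.0° from the x-axis; with |GZ| = 34.8, Z = G + 34.8·(cos 28.0°, sin 28.0°) = (79.3, -6.02). The perpendicularity gives ZD at right angles to GZ; with |ZD| = 22.0 on the left of GZ, D = Z + 22.0·(-0.469, 0.883) = (69.0, 13.4). Then |LD| = |D − L| = 70.3.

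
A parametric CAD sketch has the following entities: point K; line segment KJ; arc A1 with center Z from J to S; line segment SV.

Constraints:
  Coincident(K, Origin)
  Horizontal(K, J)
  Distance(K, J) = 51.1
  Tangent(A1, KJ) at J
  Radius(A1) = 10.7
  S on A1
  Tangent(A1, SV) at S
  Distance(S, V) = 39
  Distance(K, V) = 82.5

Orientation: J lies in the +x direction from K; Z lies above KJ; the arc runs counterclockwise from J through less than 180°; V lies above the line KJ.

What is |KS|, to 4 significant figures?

62.37

Checks: |ZS| = 10.70 ✓; ∠(ZS, SV) = 90.00° ✓; |SV| = 39.00 ✓; |KV| = 82.50 ✓.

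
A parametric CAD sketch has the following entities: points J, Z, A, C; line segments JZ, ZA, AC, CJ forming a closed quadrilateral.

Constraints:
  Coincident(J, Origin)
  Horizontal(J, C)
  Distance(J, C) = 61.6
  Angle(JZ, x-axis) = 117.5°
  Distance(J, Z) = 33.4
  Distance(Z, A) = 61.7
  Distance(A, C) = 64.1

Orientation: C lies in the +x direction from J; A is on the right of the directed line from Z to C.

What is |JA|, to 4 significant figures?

29.15

Checks: JZ at 117.5° ✓; |ZA| = 61.70 ✓; |AC| = 64.10 ✓.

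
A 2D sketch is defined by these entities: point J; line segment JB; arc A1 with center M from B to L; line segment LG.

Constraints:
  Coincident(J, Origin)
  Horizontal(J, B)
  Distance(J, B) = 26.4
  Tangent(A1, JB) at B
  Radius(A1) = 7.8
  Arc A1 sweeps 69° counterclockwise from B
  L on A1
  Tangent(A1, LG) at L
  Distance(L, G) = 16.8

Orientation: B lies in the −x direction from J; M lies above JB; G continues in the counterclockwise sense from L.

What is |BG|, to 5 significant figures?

24.596

J is at the origin; JB is horizontal with |JB| = 26.4 and B on the −x side, so B = (-26.400, 0.0000). Tangency of A1 to JB means the radius MB is perpendicular to JB, so M = B + (0, 7.8) = (-26.400, 7.8000). On A1, B sits at bearing -90° from M; a 69° counterclockwise sweep puts L at bearing -21°, so L = M + 7.8·(cos -21°, sin -21°) = (-19.118, 5.0047). Tangency of A1 to LG means the radius ML is perpendicular to LG, so LG runs along (−sin -21°, cos -21°); with |LG| = 16.8, G = (-13.097, 20.689). Then |BG| = |G − B| = 24.596.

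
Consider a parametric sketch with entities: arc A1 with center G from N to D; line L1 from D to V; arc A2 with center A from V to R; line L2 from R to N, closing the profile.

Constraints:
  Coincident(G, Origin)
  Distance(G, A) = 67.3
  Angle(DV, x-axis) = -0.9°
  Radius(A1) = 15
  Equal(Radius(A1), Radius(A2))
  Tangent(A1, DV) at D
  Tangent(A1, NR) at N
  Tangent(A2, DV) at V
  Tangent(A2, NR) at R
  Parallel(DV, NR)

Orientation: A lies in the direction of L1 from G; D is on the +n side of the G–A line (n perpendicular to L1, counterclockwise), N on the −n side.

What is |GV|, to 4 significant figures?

68.95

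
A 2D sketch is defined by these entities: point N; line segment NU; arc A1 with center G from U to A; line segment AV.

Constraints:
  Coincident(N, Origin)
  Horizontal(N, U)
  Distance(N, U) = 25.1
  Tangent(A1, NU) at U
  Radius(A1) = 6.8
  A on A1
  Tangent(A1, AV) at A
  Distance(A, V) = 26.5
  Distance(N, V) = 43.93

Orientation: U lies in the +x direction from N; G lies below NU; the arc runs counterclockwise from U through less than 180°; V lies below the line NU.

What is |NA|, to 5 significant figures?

20.819

N is at the origin; N and U share the same y with |NU| = 25.1 and U on the +x side, so U = (25.100, 0.0000). Since A1 is tangent to NU there, GU ⟂ NU, so G = U + (0, -6.8) = (25.100, -6.8000). Since GA ⟂ AV (tangency), |GV| = √(6.8² + 26.5²) = 27.359 regardless of where A sits on A1. So V lies on both circle(N, 43.93) and circle(G, 27.359); the below-NU intersection is V = (27.786, -34.026). A is the foot of the tangent from V: A = (18.711, -9.1286).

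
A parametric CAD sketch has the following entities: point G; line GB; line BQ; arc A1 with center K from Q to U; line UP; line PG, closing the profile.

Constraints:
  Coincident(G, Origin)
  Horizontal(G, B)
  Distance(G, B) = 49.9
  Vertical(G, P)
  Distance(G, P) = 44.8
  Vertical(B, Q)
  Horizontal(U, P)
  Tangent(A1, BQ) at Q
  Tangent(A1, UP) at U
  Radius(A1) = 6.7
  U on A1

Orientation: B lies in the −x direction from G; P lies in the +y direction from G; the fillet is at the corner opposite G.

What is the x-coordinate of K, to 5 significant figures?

-43.200

G is at the origin; GB is horizontal with |GB| = 49.9 and B on the −x side, so B = (-49.900, 0.0000). GP is vertical with |GP| = 44.8 and P on the +y side, so P = (0.0000, 44.800). The virtual corner opposite G is at (-49.900, 44.800). Since A1 is tangent to BQ there, KQ ⟂ BQ and A1 meets UP tangentially, so KU is at right angles to UP, with radius 6.7, so the center K sits 6.7 in from both sides at K = (-43.200, 38.100). So K.x = -43.200.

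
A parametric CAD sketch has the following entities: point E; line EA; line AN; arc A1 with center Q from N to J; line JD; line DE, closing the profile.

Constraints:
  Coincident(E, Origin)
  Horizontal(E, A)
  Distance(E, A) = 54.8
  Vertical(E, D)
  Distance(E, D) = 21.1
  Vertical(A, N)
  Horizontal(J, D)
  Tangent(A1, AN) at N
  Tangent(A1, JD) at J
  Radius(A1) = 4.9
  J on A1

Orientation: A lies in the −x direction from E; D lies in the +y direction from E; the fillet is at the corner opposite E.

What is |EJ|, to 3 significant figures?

54.2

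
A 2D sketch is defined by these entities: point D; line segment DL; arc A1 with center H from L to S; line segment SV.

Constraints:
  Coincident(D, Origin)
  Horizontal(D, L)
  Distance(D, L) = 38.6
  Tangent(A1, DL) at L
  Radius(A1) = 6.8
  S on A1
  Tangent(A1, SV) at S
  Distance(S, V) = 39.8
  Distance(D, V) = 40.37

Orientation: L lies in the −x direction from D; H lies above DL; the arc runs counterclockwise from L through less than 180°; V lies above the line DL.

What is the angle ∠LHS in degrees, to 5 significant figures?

60.657°

Checks: |HS| = 6.800 ✓; ∠(HS, SV) = 90.00° ✓; |SV| = 39.80 ✓; |DV| = 40.37 ✓.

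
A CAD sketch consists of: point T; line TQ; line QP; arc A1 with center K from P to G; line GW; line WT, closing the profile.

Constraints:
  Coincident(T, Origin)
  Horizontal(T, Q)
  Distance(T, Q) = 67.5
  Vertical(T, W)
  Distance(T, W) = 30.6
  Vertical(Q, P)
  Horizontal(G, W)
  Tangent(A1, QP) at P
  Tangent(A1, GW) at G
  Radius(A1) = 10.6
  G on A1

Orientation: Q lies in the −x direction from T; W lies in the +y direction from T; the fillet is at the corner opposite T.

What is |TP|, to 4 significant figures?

70.40

The virtual corner opposite T is at (-67.50, 30.60). A1 meets QP tangentially, so KP is at right angles to QP and since A1 is tangent to GW there, KG ⟂ GW, with radius 10.6, so the center K sits 10.6 in from both sides at K = (-56.90, 20.00). That places the tangent points at P = (-67.50, 20.00) on QP and G = (-56.90, 30.60) on GW. Then |TP| = |P − T| = 70.40.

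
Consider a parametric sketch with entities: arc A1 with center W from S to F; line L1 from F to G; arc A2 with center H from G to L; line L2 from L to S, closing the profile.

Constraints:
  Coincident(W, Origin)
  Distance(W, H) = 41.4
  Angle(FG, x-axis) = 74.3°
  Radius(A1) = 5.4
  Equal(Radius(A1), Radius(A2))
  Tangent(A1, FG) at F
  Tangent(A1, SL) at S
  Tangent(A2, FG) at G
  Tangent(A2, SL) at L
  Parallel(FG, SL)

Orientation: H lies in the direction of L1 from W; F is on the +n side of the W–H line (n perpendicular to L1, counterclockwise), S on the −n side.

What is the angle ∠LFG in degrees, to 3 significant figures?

14.6°

Tangency of A1 to both parallel lines with radius 5.4 puts F and S at W ± 5.4·n: F = (-5.20, 1.46), S = (5.20, -1.46). Equal radii place G and L the same way about H: G = H + 5.4·n = (6.00, 41.3), L = H − 5.4·n = (16.4, 38.4). Then cos ∠LFG = FL·FG / (|FL||FG|), giving 14.6°.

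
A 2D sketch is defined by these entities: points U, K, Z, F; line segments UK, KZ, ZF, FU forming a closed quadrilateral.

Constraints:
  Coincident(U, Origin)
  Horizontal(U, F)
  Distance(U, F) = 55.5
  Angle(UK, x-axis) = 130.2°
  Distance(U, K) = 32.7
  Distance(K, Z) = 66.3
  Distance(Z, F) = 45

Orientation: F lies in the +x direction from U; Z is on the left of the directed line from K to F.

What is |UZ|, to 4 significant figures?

60.66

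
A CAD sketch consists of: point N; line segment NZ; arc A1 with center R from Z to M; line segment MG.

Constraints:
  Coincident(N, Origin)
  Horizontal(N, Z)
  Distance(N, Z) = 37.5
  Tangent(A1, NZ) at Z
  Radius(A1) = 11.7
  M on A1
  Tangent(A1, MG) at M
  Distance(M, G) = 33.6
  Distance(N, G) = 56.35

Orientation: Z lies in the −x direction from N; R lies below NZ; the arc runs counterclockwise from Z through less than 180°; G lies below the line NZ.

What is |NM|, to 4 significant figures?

50.80

Checks: |RM| = 11.70 ✓; ∠(RM, MG) = 90.00° ✓; |MG| = 33.60 ✓; |NG| = 56.35 ✓.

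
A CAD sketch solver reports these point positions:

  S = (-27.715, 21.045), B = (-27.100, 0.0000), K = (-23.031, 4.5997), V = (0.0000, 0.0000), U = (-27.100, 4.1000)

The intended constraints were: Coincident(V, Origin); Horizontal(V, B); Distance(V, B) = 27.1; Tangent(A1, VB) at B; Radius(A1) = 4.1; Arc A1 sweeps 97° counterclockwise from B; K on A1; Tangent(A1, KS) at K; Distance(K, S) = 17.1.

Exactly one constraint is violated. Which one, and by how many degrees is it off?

Tangent(A1, KS) at K — off by 8.90°.

V = (0.00, 0.00) ✓; V.y = 0.00, B.y = 0.00 ✓; |VB| = 27.10 ✓; ∠(UB, BV) = 90.00° ✓; |UB| = 4.100 ✓; bearing(U→K) − bearing(U→B) = 97.00° ✓; |UK| = 4.100 ✓; ∠(UK, KS) = 81.10° ✗; |KS| = 17.10 ✓.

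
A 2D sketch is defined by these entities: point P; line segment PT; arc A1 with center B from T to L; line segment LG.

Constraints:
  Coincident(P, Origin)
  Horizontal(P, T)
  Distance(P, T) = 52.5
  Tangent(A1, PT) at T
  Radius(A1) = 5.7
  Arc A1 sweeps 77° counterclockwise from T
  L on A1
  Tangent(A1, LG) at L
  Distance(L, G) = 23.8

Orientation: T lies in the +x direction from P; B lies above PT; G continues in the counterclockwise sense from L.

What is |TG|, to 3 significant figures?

29.7

On A1, T sits at bearing -90° from B; a 77° counterclockwise sweep puts L at bearing -13°, so L = B + 5.7·(cos -13°, sin -13°) = (58.1, 4.42). Tangency of A1 to LG means the radius BL is perpendicular to LG, so LG runs along (−sin -13°, cos -13°); with |LG| = 23.8, G = (63.4, 27.6). Then |TG| = |G − T| = 29.7.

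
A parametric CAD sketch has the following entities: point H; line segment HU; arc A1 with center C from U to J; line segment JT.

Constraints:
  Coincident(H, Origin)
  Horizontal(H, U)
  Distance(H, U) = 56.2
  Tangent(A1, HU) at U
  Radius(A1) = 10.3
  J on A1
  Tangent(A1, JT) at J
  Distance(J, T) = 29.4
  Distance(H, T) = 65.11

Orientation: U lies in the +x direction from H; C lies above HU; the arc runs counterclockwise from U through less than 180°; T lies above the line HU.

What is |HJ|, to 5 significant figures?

66.947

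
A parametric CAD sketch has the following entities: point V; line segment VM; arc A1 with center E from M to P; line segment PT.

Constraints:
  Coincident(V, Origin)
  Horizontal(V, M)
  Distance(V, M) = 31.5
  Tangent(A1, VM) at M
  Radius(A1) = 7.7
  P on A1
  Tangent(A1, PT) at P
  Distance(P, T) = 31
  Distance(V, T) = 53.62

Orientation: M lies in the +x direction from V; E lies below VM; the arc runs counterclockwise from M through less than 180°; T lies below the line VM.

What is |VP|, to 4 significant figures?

26.66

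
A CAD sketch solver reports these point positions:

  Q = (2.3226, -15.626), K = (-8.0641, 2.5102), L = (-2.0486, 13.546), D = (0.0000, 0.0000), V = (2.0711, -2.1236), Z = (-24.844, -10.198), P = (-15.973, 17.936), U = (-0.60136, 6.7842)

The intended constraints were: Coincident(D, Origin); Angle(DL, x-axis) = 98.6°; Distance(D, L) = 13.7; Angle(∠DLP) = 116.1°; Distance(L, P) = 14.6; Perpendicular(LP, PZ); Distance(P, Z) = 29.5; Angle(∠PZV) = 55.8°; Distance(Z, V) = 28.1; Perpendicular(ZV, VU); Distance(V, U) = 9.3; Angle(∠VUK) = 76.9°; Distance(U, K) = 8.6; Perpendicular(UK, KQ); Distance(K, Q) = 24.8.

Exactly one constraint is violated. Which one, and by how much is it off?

Distance(K, Q) = 24.8 — off by 3.90.

D = (0.00, 0.00) ✓; DL at 98.60° ✓; |DL| = 13.70 ✓; ∠DLP = 116.1° ✓; |LP| = 14.60 ✓; ∠(LP, PZ) = 90.00° ✓; |PZ| = 29.50 ✓; ∠PZV = 55.80° ✓; |ZV| = 28.10 ✓; ∠(ZV, VU) = 90.00° ✓; |VU| = 9.300 ✓; ∠VUK = 76.90° ✓; |UK| = 8.600 ✓; ∠(UK, KQ) = 90.00° ✓; |KQ| = 20.90 ✗.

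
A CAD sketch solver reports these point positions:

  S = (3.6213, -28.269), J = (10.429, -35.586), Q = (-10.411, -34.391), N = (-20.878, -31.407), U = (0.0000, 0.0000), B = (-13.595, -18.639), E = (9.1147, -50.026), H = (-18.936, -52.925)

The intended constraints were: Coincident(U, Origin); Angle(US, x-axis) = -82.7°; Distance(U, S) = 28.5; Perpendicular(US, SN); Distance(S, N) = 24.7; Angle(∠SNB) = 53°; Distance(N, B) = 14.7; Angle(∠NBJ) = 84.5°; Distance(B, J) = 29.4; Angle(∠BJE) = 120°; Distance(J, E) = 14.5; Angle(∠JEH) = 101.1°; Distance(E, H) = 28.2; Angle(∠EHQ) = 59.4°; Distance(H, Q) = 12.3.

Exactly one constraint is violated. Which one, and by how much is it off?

Distance(H, Q) = 12.3 — off by 8.10.

U = (0.00, 0.00) ✓; US at -82.70° ✓; |US| = 28.50 ✓; ∠(US, SN) = 90.00° ✓; |SN| = 24.70 ✓; ∠SNB = 53.00° ✓; |NB| = 14.70 ✓; ∠NBJ = 84.50° ✓; |BJ| = 29.40 ✓; ∠BJE = 120.0° ✓; |JE| = 14.50 ✓; ∠JEH = 101.1° ✓; |EH| = 28.20 ✓; ∠EHQ = 59.40° ✓; |HQ| = 20.40 ✗.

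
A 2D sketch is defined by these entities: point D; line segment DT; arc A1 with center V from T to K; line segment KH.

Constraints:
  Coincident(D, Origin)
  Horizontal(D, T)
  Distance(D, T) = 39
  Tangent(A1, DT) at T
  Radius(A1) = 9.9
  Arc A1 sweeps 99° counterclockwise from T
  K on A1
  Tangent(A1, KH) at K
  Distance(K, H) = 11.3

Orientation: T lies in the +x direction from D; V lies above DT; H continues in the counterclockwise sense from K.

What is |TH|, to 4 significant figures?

23.99

D is at the origin; DT is horizontal with |DT| = 39.0 and T on the +x side, so T = (39.00, 0.000). Since A1 is tangent to DT there, VT ⟂ DT, so V = T + (0, 9.9) = (39.00, 9.900). On A1, T sits at bearing -90° from V; a 99° counterclockwise sweep puts K at bearing 9°, so K = V + 9.9·(cos 9°, sin 9°) = (48.78, 11.45). Since A1 is tangent to KH there, VK ⟂ KH, so KH runs along (−sin 9°, cos 9°); with |KH| = 11.3, H = (47.01, 22.61). Then |TH| = |H − T| = 23.99.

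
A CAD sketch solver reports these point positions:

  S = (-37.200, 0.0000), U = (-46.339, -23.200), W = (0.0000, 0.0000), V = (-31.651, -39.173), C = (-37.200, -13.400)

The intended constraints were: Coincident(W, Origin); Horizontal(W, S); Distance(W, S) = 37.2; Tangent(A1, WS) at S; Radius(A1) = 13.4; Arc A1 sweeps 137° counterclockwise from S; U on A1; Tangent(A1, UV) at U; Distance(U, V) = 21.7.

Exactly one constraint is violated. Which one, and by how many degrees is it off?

Tangent(A1, UV) at U — off by 4.40°.

W = (0.00, 0.00) ✓; W.y = 0.00, S.y = 0.00 ✓; |WS| = 37.20 ✓; ∠(CS, SW) = 90.00° ✓; |CS| = 13.40 ✓; bearing(C→U) − bearing(C→S) = 137.0° ✓; |CU| = 13.40 ✓; ∠(CU, UV) = 94.40° ✗; |UV| = 21.70 ✓.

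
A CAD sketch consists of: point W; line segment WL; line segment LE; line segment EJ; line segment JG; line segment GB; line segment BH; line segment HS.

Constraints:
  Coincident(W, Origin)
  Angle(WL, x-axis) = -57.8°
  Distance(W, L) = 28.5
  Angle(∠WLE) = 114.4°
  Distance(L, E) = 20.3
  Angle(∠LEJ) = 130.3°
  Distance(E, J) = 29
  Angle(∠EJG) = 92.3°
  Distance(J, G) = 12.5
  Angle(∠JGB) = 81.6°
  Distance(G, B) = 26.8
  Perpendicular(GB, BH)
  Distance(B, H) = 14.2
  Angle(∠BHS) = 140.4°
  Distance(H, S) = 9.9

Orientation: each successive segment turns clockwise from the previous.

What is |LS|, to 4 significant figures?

36.42

GB is perpendicular to BH, so BH runs at -89.20°; with |BH| = 14.2, H = (0.2194, -46.03). ∠BHS = 140.4° gives HS at -128.8° from the x-axis; with |HS| = 9.9, S = (-5.984, -53.75). Then |LS| = |S − L| = 36.42.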